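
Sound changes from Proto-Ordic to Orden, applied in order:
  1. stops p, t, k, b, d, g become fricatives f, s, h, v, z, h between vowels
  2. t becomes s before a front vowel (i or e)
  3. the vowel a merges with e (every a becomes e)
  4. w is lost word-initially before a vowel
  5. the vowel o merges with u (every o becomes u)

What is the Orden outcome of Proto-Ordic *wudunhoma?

Orden: *wudunhoma
  wudunhoma → wuzunhoma   [intervocalic lenition]
  wuzunhoma (rule 2 does not apply)
  wuzunhoma → wuzunhome   [vowel merger]
  wuzunhome → uzunhome   [glide loss]
  uzunhome → uzunhume   [vowel merger]
  giving Orden uzunhume.

uzunhume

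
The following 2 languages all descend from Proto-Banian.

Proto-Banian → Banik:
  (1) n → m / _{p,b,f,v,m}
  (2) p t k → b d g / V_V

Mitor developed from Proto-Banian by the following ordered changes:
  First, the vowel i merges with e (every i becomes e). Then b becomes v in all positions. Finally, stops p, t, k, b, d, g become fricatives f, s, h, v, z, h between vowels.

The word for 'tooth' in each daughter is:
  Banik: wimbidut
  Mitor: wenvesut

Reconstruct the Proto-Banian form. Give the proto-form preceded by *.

Position 4: Banik has b, Mitor has v. Taking the neighbouring segments as reconstructed: Banik b can only go back to *b; Mitor v could go back to *b or *v — the one source consistent with every daughter is *b.
Position 3: Banik has m, Mitor has n. Mitor preserves n here (none of its changes turn any other segment into n), so the proto-segment is *n.
This points to *winbitut. Verify forward in each daughter:
Banik: start from *winbitut.
  rule 1 (nasal place assimilation): winbitut → wimbitut
  rule 2 (intervocalic voicing): wimbitut → wimbidut
  ⇒ Banik wimbidut
Mitor: *winbitut
  winbitut → wenbetut   [vowel merger]
  wenbetut → wenvetut   [unconditioned shift]
  wenvetut → wenvesut   [intervocalic lenition]
  giving Mitor wenvesut.
Only *winbitut yields all of Banik wimbidut, Mitor wenvesut.

*winbitut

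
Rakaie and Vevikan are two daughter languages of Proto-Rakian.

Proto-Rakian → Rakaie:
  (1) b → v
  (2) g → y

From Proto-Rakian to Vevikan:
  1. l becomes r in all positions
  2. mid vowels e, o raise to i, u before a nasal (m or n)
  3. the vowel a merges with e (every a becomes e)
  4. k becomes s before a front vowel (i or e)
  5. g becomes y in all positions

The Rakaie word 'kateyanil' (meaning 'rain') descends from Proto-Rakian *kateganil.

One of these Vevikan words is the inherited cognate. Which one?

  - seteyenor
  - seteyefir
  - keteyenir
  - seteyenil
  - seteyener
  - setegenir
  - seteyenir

seteyenir

Vevikan: start from *kateganil.
  rule 1 (unconditioned shift): kateganil → kateganir
  rule 2: no change — kateganir
  rule 3 (vowel merger): kateganir → ketegenir
  rule 4 (palatalisation): ketegenir → setegenir
  rule 5 (unconditioned shift): setegenir → seteyenir
  ⇒ Vevikan seteyenir
The other candidates each miss or misapply at least one Vevikan change.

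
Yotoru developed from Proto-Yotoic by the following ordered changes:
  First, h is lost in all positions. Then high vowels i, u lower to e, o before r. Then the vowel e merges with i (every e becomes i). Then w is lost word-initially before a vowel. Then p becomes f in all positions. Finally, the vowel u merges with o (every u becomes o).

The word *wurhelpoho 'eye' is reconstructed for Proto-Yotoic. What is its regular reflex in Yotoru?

orilfoo

Yotoru: start from *wurhelpoho.
  rule 1 (h-loss): wurhelpoho → wurelpoo
  rule 2 (pre-rhotic lowering): wurelpoo → worelpoo
  rule 3 (vowel merger): worelpoo → worilpoo
  rule 4 (glide loss): worilpoo → orilpoo
  rule 5 (unconditioned shift): orilpoo → orilfoo
  rule 6: no change — orilfoo
  ⇒ Yotoru orilfoo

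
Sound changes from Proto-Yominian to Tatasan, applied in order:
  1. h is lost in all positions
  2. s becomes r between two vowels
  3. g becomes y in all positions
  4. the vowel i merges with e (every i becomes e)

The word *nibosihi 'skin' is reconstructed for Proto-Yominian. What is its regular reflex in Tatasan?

neboree

Tatasan: *nibosihi > nibosii > niborii > neboree  (by h-loss, rhotacism, vowel merger)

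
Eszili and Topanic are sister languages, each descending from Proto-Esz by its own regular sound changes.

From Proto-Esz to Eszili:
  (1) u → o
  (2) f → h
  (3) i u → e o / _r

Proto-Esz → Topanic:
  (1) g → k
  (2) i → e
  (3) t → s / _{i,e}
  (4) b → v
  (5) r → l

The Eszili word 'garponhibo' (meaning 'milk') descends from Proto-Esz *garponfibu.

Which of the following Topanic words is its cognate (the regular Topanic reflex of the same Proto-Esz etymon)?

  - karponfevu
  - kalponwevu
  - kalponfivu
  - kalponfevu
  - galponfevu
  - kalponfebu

Topanic: *garponfibu > karponfibu > karponfebu > karponfevu > kalponfevu  (by unconditioned shift, vowel merger, unconditioned shift, unconditioned shift)
The other candidates each miss or misapply at least one Topanic change.

kalponfevu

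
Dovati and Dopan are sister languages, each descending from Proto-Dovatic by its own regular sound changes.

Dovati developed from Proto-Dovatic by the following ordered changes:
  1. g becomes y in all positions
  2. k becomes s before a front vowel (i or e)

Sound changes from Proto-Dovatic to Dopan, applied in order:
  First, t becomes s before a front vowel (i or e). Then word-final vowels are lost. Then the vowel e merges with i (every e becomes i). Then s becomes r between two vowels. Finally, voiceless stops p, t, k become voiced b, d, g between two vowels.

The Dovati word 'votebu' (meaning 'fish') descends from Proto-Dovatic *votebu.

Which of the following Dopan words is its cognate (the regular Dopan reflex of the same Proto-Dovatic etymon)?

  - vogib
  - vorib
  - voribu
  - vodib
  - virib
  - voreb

Dopan: *votebu > vosebu > voseb > vosib > vorib  (by palatalisation, apocope, vowel merger, rhotacism)
Among the options, 'vorib' alone shows every Dopan change applied in order.

vorib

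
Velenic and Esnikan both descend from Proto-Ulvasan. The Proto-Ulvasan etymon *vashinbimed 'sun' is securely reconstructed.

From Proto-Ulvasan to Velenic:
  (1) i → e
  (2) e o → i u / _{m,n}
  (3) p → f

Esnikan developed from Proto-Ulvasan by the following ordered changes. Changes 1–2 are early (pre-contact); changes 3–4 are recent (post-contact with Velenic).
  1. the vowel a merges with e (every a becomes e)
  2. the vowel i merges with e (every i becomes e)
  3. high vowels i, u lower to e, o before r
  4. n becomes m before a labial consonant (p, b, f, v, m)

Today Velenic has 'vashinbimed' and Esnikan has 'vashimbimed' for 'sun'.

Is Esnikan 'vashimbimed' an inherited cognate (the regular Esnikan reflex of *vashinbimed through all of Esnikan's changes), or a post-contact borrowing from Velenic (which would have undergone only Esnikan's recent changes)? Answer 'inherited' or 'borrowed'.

If inherited, *vashinbimed would pass through all of Esnikan's changes:
Esnikan: *vashinbimed
  vashinbimed → veshinbimed   [vowel merger]
  veshinbimed → veshenbemed   [vowel merger]
  veshenbemed (rule 3 does not apply)
  veshenbemed → veshembemed   [nasal place assimilation]
  giving Esnikan veshembemed.
If borrowed from Velenic 'vashinbimed' after the early changes, it would undergo only the recent ones:
  rule 3 (pre-rhotic lowering): no change (vashinbimed)
  rule 4 (nasal place assimilation): vashinbimed → vashimbimed
  ⇒ as a loan: vashimbimed
Esnikan 'vashimbimed' matches the loan outcome 'vashimbimed', not the inherited 'veshembemed' — it skipped the early Esnikan changes, so it was borrowed from Velenic.

borrowed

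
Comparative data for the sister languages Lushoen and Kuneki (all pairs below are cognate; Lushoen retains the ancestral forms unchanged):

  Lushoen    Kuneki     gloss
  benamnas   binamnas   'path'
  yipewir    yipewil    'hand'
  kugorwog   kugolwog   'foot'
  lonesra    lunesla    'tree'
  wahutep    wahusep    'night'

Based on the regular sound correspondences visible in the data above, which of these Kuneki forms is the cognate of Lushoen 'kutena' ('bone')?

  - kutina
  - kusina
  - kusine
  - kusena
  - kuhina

kusina

wahutep ~ wahusep — Lushoen t corresponds to Kuneki s between vowels (before a front vowel).
benamnas ~ binamnas — Lushoen e corresponds to Kuneki i after a consonant, before a nasal.
Applying these to Lushoen 'kutena':
  kutena → kusena   (t→s between vowels (before a front vowel))
  kusena → kusina   (e→i after a consonant, before a nasal)
So the Kuneki cognate is 'kusina'.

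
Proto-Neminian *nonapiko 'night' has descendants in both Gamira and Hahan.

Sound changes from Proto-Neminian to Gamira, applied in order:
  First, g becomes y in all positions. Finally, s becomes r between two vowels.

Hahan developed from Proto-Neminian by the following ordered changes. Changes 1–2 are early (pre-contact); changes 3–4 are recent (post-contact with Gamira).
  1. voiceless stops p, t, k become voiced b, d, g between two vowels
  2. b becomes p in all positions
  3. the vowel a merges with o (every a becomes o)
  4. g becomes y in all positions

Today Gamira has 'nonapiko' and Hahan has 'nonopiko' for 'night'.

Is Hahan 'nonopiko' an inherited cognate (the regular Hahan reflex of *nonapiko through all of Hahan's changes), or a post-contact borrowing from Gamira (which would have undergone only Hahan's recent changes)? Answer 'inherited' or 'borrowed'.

borrowed

If inherited, *nonapiko would pass through all of Hahan's changes:
Hahan: *nonapiko > nonabigo > nonapigo > nonopigo > nonopiyo  (by intervocalic voicing, unconditioned shift, vowel merger, unconditioned shift)
If borrowed from Gamira 'nonapiko' after the early changes, it would undergo only the recent ones:
  rule 3 (vowel merger): nonapiko → nonopiko
  rule 4 (unconditioned shift): no change (nonopiko)
  ⇒ as a loan: nonopiko
Hahan 'nonopiko' matches the loan outcome 'nonopiko', not the inherited 'nonopiyo' — it skipped the early Hahan changes, so it was borrowed from Gamira.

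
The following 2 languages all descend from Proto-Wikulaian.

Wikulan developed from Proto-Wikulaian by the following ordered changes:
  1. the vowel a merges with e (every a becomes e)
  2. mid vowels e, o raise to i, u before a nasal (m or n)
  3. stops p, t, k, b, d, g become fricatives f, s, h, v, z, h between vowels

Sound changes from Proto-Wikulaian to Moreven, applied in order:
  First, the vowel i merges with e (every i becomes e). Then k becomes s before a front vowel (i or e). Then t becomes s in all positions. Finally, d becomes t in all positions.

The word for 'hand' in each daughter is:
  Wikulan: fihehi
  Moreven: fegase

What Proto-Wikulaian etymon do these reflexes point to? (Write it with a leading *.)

*figaki

Position 2: Wikulan has i, Moreven has e. Taking the neighbouring segments as reconstructed: Wikulan i can only go back to *i; Moreven e could go back to *e or *i — the one source consistent with every daughter is *i.
Position 5: Wikulan has h, Moreven has s. Taking the neighbouring segments as reconstructed: Wikulan h could go back to *k or *g or *h; Moreven s could go back to *t or *k or *s — the one source consistent with every daughter is *k.
Verify the candidate proto-form against each daughter:
Wikulan: *figaki
  figaki → figeki   [vowel merger]
  figeki (rule 2 does not apply)
  figeki → fihehi   [intervocalic lenition]
  giving Wikulan fihehi.
Moreven: start from *figaki.
  rule 1 (vowel merger): figaki → fegake
  rule 2 (palatalisation): fegake → fegase
  rule 3: no change — fegase
  rule 4: no change — fegase
  ⇒ Moreven fegase
Only *figaki yields all of Wikulan fihehi, Moreven fegase.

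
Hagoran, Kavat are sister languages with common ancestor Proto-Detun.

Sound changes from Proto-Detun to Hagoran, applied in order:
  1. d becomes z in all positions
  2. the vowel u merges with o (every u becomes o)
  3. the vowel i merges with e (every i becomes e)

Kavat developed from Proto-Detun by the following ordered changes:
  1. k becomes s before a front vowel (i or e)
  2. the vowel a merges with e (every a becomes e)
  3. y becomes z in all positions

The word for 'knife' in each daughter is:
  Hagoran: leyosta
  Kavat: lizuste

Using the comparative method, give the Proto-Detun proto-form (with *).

Position 7: Hagoran has a, Kavat has e. Hagoran preserves a here (none of its changes turn any other segment into a), so the proto-segment is *a.
Position 4: Hagoran has o, Kavat has u. Kavat preserves u here (none of its changes turn any other segment into u), so the proto-segment is *u.
Verify the candidate proto-form against each daughter:
Hagoran: *liyusta > liyosta > leyosta  (by vowel merger, vowel merger)
Kavat: *liyusta
  liyusta (rule 1 does not apply)
  liyusta → liyuste   [vowel merger]
  liyuste → lizuste   [unconditioned shift]
  giving Kavat lizuste.
Only *liyusta yields all of Hagoran leyosta, Kavat lizuste.

*liyusta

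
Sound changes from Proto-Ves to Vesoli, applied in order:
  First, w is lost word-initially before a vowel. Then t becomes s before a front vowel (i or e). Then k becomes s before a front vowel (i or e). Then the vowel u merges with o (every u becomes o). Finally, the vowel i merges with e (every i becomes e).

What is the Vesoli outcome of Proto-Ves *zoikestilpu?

zoesesselpo

Vesoli: *zoikestilpu > zoikessilpu > zoisessilpu > zoisessilpo > zoesesselpo  (by palatalisation, palatalisation, vowel merger, vowel merger)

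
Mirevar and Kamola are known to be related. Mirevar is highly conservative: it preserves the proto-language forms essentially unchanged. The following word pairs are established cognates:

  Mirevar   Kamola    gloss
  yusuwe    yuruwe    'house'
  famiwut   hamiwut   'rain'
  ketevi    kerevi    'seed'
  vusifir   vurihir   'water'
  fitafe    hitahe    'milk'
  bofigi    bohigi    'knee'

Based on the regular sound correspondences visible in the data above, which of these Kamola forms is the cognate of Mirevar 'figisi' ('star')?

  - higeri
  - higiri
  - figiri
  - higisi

fitafe ~ hitahe — Mirevar f corresponds to Kamola h word-initially before a front vowel.
vusifir ~ vurihir — Mirevar s corresponds to Kamola r between vowels (before a front vowel).
Applying these to Mirevar 'figisi':
  figisi → higisi   (f→h word-initially before a front vowel)
  higisi → higiri   (s→r between vowels (before a front vowel))
So the Kamola cognate is 'higiri'.

higiri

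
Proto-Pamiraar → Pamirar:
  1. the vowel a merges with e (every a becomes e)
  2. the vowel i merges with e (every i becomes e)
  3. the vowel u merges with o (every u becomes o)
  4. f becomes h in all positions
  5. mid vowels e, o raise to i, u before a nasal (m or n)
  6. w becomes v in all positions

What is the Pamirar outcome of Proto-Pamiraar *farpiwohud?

Pamirar: *farpiwohud
  farpiwohud → ferpiwohud   [vowel merger]
  ferpiwohud → ferpewohud   [vowel merger]
  ferpewohud → ferpewohod   [vowel merger]
  ferpewohod → herpewohod   [unconditioned shift]
  herpewohod (rule 5 does not apply)
  herpewohod → herpevohod   [unconditioned shift]
  giving Pamirar herpevohod.

herpevohod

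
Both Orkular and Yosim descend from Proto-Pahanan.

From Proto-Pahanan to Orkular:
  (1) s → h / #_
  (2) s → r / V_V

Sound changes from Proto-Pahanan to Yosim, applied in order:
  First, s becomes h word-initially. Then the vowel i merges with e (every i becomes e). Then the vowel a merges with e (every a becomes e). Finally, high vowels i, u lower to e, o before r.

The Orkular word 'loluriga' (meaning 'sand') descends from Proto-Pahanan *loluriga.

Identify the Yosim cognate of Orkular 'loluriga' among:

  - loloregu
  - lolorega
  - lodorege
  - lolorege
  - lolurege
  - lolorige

lolorege

Yosim: *loluriga > lolurega > lolurege > lolorege  (by vowel merger, vowel merger, pre-rhotic lowering)
Among the options, 'lolorege' alone shows every Yosim change applied in order.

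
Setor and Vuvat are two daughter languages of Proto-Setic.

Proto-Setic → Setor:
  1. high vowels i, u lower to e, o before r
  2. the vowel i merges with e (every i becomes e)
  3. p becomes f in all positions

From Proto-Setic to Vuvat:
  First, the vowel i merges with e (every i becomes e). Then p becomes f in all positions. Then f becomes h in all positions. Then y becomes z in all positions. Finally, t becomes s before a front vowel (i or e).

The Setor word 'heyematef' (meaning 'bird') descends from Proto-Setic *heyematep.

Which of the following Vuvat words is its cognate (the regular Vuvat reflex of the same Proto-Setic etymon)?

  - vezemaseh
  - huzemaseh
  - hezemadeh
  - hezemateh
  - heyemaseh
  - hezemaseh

Vuvat: *heyematep > heyematef > heyemateh > hezemateh > hezemaseh  (by unconditioned shift, unconditioned shift, unconditioned shift, palatalisation)
The other candidates each miss or misapply at least one Vuvat change.

hezemaseh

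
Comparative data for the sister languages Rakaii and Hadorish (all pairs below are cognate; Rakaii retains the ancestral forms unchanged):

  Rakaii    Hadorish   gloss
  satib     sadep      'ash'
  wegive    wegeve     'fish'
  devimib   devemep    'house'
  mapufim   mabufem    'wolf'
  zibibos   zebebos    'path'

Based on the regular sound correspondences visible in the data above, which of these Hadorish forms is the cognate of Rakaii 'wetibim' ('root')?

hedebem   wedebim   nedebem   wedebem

satib ~ sadep — Rakaii t corresponds to Hadorish d between vowels (before a front vowel).
satib ~ sadep, devimib ~ devemep — Rakaii i corresponds to Hadorish e after a consonant, before a labial obstruent.
devimib ~ devemep, mapufim ~ mabufem — Rakaii i corresponds to Hadorish e after a consonant, before a nasal.
Applying these to Rakaii 'wetibim':
  wetibim → wedibim   (t→d between vowels (before a front vowel))
  wedibim → wedebim   (i→e after a consonant, before a labial obstruent)
  wedebim → wedebem   (i→e after a consonant, before a nasal)
So the Hadorish cognate is 'wedebem'.

wedebem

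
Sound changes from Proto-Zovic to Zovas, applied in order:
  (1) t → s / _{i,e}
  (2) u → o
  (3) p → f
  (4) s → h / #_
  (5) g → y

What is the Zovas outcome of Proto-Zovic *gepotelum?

yefoselom

Zovas: *gepotelum
  gepotelum → geposelum   [palatalisation]
  geposelum → geposelom   [vowel merger]
  geposelom → gefoselom   [unconditioned shift]
  gefoselom (rule 4 does not apply)
  gefoselom → yefoselom   [unconditioned shift]
  giving Zovas yefoselom.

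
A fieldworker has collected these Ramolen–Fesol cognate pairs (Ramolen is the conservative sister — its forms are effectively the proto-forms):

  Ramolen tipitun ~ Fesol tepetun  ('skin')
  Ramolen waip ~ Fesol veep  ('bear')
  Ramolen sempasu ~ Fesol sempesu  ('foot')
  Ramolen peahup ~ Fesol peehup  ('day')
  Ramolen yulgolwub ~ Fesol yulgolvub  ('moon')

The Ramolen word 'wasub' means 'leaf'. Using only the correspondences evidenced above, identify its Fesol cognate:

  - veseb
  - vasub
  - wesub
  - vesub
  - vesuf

waip ~ veep — Ramolen w corresponds to Fesol v word-initially before a back vowel.
sempasu ~ sempesu — Ramolen a corresponds to Fesol e after a consonant, before a consonant other than r, m, n, p, b, f, v.
Applying these to Ramolen 'wasub':
  wasub → vasub   (w→v word-initially before a back vowel)
  vasub → vesub   (a→e after a consonant, before a consonant other than r, m, n, p, b, f, v)
So the Fesol cognate is 'vesub'.

vesub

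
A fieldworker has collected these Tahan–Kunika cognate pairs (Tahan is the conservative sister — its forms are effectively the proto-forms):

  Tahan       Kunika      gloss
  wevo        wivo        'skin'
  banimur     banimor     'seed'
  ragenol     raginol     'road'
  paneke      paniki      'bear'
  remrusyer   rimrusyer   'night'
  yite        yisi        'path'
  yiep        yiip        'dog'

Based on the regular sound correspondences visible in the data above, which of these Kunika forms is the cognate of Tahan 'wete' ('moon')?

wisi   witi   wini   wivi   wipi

paneke ~ paniki — Tahan e corresponds to Kunika i after a consonant, before a consonant other than r, m, n, p, b, f, v.
yite ~ yisi — Tahan t corresponds to Kunika s between vowels (before a front vowel).
paneke ~ paniki, yite ~ yisi — Tahan e corresponds to Kunika i word-finally.
Applying these to Tahan 'wete':
  wete → wite   (e→i after a consonant, before a consonant other than r, m, n, p, b, f, v)
  wite → wise   (t→s between vowels (before a front vowel))
  wise → wisi   (e→i word-finally)
So the Kunika cognate is 'wisi'.

wisi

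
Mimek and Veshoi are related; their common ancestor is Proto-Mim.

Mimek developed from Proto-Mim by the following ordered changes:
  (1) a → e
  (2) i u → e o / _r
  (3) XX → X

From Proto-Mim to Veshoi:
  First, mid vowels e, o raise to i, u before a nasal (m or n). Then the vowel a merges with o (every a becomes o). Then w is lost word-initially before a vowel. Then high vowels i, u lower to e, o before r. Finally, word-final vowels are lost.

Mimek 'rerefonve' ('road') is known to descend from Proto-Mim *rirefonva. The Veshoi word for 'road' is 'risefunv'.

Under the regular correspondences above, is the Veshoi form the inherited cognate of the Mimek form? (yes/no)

no

Derive the expected Veshoi reflex of *rirefonva:
Veshoi: start from *rirefonva.
  rule 1 (pre-nasal raising): rirefonva → rirefunva
  rule 2 (vowel merger): rirefunva → rirefunvo
  rule 3: no change — rirefunvo
  rule 4 (pre-rhotic lowering): rirefunvo → rerefunvo
  rule 5 (apocope): rerefunvo → rerefunv
  ⇒ Veshoi rerefunv
The regular Veshoi reflex would be 'rerefunv', but the attested form is 'risefunv'. The correspondence is irregular, so they are not cognates (the Veshoi form has a different source).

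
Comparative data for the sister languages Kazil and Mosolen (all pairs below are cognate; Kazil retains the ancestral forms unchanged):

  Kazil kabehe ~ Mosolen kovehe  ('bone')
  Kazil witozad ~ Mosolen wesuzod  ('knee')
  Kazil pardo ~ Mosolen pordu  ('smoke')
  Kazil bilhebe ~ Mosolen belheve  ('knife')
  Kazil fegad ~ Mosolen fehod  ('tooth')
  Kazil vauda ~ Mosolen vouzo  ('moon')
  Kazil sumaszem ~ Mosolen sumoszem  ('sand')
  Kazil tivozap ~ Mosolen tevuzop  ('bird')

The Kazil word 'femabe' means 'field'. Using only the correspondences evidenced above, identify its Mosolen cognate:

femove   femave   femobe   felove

femove

kabehe ~ kovehe — Kazil a corresponds to Mosolen o after a consonant, before a labial obstruent.
kabehe ~ kovehe, bilhebe ~ belheve — Kazil b corresponds to Mosolen v between vowels (before a front vowel).
Applying these to Kazil 'femabe':
  femabe → femobe   (a→o after a consonant, before a labial obstruent)
  femobe → femove   (b→v between vowels (before a front vowel))
So the Mosolen cognate is 'femove'.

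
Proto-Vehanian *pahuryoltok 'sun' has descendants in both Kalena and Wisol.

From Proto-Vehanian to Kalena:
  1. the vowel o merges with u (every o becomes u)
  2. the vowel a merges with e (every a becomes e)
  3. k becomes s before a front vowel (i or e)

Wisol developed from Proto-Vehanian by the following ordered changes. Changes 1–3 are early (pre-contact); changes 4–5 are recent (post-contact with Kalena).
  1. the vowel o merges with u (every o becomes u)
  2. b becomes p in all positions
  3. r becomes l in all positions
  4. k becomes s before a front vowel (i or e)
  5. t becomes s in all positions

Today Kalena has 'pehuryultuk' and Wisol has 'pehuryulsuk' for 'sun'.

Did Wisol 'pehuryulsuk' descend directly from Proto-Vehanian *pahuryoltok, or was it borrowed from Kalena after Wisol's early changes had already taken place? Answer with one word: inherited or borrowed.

If inherited, *pahuryoltok would pass through all of Wisol's changes:
Wisol: *pahuryoltok > pahuryultuk > pahulyultuk > pahulyulsuk  (by vowel merger, unconditioned shift, unconditioned shift)
If borrowed from Kalena 'pehuryultuk' after the early changes, it would undergo only the recent ones:
  rule 4 (palatalisation): no change (pehuryultuk)
  rule 5 (unconditioned shift): pehuryultuk → pehuryulsuk
  ⇒ as a loan: pehuryulsuk
Wisol 'pehuryulsuk' matches the loan outcome 'pehuryulsuk', not the inherited 'pahulyulsuk' — it skipped the early Wisol changes, so it was borrowed from Kalena.

borrowed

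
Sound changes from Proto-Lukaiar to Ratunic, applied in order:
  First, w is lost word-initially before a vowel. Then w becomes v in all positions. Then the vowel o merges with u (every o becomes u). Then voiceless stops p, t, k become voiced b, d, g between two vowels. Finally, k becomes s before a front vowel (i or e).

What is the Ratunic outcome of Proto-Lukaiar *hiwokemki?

Ratunic: *hiwokemki > hivokemki > hivukemki > hivugemki > hivugemsi  (by unconditioned shift, vowel merger, intervocalic voicing, palatalisation)

hivugemsi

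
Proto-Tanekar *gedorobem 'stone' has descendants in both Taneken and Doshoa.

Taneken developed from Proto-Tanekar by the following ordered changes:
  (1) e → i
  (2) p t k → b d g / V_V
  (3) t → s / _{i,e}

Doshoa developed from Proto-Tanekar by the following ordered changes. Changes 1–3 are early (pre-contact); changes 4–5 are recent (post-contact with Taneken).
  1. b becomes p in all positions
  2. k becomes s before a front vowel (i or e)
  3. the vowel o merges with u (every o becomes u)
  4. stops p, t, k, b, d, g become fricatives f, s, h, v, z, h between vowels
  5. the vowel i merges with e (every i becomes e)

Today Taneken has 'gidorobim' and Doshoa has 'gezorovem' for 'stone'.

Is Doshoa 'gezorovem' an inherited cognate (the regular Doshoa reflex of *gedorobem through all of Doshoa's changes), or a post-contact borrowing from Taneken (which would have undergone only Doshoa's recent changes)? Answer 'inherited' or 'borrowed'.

borrowed

If inherited, *gedorobem would pass through all of Doshoa's changes:
Doshoa: *gedorobem > gedoropem > gedurupem > gezurufem  (by unconditioned shift, vowel merger, intervocalic lenition)
If borrowed from Taneken 'gidorobim' after the early changes, it would undergo only the recent ones:
  rule 4 (intervocalic lenition): gidorobim → gizorovim
  rule 5 (vowel merger): gizorovim → gezorovem
  ⇒ as a loan: gezorovem
Doshoa 'gezorovem' matches the loan outcome 'gezorovem', not the inherited 'gezurufem' — it skipped the early Doshoa changes, so it was borrowed from Taneken.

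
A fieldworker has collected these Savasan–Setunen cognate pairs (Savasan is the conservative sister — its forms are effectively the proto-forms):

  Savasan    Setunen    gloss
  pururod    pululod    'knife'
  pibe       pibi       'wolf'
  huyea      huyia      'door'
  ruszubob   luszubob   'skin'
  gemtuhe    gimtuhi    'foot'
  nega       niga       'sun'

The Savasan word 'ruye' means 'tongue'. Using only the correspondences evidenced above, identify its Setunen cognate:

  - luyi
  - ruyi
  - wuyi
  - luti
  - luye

ruszubob ~ luszubob — Savasan r corresponds to Setunen l word-initially before a back vowel.
pibe ~ pibi, gemtuhe ~ gimtuhi — Savasan e corresponds to Setunen i word-finally.
Applying these to Savasan 'ruye':
  ruye → luye   (r→l word-initially before a back vowel)
  luye → luyi   (e→i word-finally)
So the Setunen cognate is 'luyi'.

luyi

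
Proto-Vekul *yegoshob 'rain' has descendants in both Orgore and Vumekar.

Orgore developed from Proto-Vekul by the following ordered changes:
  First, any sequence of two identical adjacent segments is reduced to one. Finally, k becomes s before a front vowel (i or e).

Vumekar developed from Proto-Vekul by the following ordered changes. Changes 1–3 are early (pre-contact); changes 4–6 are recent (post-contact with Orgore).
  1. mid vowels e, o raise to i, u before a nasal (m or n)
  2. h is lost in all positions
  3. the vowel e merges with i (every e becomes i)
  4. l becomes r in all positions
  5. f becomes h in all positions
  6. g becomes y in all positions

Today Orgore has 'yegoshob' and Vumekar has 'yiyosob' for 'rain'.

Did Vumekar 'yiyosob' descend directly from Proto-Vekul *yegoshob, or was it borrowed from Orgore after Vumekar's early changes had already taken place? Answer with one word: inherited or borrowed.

inherited

If inherited, *yegoshob would pass through all of Vumekar's changes:
Vumekar: *yegoshob > yegosob > yigosob > yiyosob  (by h-loss, vowel merger, unconditioned shift)
If borrowed from Orgore 'yegoshob' after the early changes, it would undergo only the recent ones:
  rule 4 (unconditioned shift): no change (yegoshob)
  rule 5 (unconditioned shift): no change (yegoshob)
  rule 6 (unconditioned shift): yegoshob → yeyoshob
  ⇒ as a loan: yeyoshob
Vumekar 'yiyosob' matches the inherited outcome exactly, so it is an inherited cognate, not a loan.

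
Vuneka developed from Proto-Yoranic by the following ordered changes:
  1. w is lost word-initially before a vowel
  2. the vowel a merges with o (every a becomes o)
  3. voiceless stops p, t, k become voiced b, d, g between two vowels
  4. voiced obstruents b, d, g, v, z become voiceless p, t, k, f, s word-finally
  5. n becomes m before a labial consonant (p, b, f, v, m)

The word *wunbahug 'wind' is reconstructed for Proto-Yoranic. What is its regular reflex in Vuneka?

Vuneka: *wunbahug
  wunbahug → unbahug   [glide loss]
  unbahug → unbohug   [vowel merger]
  unbohug (rule 3 does not apply)
  unbohug → unbohuk   [final devoicing]
  unbohuk → umbohuk   [nasal place assimilation]
  giving Vuneka umbohuk.

umbohuk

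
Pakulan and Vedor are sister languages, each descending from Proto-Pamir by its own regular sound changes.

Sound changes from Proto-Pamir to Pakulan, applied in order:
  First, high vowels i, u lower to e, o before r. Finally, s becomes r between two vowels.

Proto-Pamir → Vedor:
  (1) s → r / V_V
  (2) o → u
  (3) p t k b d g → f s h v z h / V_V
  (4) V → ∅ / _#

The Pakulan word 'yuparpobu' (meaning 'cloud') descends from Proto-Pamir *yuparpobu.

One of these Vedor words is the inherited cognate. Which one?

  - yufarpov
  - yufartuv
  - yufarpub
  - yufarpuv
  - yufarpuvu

Vedor: *yuparpobu > yuparpubu > yufarpuvu > yufarpuv  (by vowel merger, intervocalic lenition, apocope)
Among the options, 'yufarpuv' alone shows every Vedor change applied in order.

yufarpuv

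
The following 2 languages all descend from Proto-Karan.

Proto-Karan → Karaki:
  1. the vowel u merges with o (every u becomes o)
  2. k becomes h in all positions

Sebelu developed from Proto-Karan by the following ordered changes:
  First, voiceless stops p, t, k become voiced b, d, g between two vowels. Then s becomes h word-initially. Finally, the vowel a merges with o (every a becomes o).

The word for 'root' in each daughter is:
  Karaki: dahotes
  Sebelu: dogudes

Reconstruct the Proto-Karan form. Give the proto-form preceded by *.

*dakutes

Position 3: Karaki has h, Sebelu has g. Taking the neighbouring segments as reconstructed: Karaki h could go back to *k or *h; Sebelu g could go back to *k or *g — the one source consistent with every daughter is *k.
Position 4: Karaki has o, Sebelu has u. Sebelu preserves u here (none of its changes turn any other segment into u), so the proto-segment is *u.
Position 2: Karaki has a, Sebelu has o. Karaki preserves a here (none of its changes turn any other segment into a), so the proto-segment is *a.
Continuing position by position gives *dakutes; check it forward:
Karaki: start from *dakutes.
  rule 1 (vowel merger): dakutes → dakotes
  rule 2 (unconditioned shift): dakotes → dahotes
  ⇒ Karaki dahotes
Sebelu: *dakutes
  dakutes → dagudes   [intervocalic voicing]
  dagudes (rule 2 does not apply)
  dagudes → dogudes   [vowel merger]
  giving Sebelu dogudes.
Only *dakutes yields all of Karaki dahotes, Sebelu dogudes.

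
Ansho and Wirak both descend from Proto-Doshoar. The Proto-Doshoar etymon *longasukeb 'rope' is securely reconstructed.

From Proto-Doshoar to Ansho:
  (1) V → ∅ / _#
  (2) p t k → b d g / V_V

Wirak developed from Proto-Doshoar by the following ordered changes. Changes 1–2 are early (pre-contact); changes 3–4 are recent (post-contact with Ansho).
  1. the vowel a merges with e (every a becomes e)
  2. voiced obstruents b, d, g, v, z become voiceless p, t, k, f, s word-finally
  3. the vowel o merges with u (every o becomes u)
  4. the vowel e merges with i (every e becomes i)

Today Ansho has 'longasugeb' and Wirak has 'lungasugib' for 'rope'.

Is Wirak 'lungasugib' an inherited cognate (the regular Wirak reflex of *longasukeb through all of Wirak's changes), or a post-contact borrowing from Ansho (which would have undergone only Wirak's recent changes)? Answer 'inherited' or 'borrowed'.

borrowed

If inherited, *longasukeb would pass through all of Wirak's changes:
Wirak: start from *longasukeb.
  rule 1 (vowel merger): longasukeb → longesukeb
  rule 2 (final devoicing): longesukeb → longesukep
  rule 3 (vowel merger): longesukep → lungesukep
  rule 4 (vowel merger): lungesukep → lungisukip
  ⇒ Wirak lungisukip
If borrowed from Ansho 'longasugeb' after the early changes, it would undergo only the recent ones:
  rule 3 (vowel merger): longasugeb → lungasugeb
  rule 4 (vowel merger): lungasugeb → lungasugib
  ⇒ as a loan: lungasugib
Wirak 'lungasugib' matches the loan outcome 'lungasugib', not the inherited 'lungisukip' — it skipped the early Wirak changes, so it was borrowed from Ansho.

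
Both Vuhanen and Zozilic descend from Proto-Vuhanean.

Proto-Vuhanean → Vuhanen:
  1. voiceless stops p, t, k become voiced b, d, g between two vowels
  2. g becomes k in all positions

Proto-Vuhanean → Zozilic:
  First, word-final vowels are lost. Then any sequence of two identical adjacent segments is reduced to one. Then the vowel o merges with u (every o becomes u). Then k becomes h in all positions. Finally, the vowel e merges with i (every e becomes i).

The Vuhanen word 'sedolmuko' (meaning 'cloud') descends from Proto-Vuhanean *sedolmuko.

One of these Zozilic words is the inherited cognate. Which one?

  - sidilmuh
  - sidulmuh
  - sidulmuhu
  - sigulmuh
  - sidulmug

sidulmuh

Zozilic: *sedolmuko > sedolmuk > sedulmuk > sedulmuh > sidulmuh  (by apocope, vowel merger, unconditioned shift, vowel merger)
Among the options, 'sidulmuh' alone shows every Zozilic change applied in order.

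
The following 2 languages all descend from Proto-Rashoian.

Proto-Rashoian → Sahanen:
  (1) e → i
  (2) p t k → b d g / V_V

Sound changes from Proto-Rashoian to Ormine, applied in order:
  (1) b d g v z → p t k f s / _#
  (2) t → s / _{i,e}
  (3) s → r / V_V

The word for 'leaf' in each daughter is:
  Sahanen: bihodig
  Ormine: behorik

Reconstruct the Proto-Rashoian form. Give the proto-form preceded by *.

*behotig

Position 5: Sahanen has d, Ormine has r. Taking the neighbouring segments as reconstructed: Sahanen d could go back to *t or *d; Ormine r could go back to *t or *s or *r — the one source consistent with every daughter is *t.
Position 2: Sahanen has i, Ormine has e. Ormine preserves e here (none of its changes turn any other segment into e), so the proto-segment is *e.
Position 7: Sahanen has g, Ormine has k. Taking the neighbouring segments as reconstructed: Sahanen g can only go back to *g; Ormine k could go back to *k or *g — the one source consistent with every daughter is *g.
Continuing position by position gives *behotig; check it forward:
Sahanen: *behotig > bihotig > bihodig  (by vowel merger, intervocalic voicing)
Ormine: *behotig > behotik > behosik > behorik  (by final devoicing, palatalisation, rhotacism)
Only *behotig yields all of Sahanen bihodig, Ormine behorik.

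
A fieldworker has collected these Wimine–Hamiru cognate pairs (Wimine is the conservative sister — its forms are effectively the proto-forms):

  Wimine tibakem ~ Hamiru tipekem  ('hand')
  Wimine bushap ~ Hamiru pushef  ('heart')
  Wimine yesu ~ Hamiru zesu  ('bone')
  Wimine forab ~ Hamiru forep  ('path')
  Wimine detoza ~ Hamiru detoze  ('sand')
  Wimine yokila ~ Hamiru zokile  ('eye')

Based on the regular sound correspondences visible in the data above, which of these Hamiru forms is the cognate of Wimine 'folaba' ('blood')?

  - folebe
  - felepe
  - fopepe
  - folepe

forab ~ forep — Wimine a corresponds to Hamiru e after a consonant, before a labial obstruent.
tibakem ~ tipekem — Wimine b corresponds to Hamiru p between vowels (before a back vowel).
detoza ~ detoze, yokila ~ zokile — Wimine a corresponds to Hamiru e word-finally.
Applying these to Wimine 'folaba':
  folaba → foleba   (a→e after a consonant, before a labial obstruent)
  foleba → folepa   (b→p between vowels (before a back vowel))
  folepa → folepe   (a→e word-finally)
So the Hamiru cognate is 'folepe'.

folepe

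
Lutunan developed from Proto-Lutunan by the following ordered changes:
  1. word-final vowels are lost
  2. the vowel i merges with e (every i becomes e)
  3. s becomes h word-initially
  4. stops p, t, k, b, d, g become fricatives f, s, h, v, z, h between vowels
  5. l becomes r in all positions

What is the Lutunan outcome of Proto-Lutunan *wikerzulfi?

weherzurf

Lutunan: *wikerzulfi
  wikerzulfi → wikerzulf   [apocope]
  wikerzulf → wekerzulf   [vowel merger]
  wekerzulf (rule 3 does not apply)
  wekerzulf → weherzulf   [intervocalic lenition]
  weherzulf → weherzurf   [unconditioned shift]
  giving Lutunan weherzurf.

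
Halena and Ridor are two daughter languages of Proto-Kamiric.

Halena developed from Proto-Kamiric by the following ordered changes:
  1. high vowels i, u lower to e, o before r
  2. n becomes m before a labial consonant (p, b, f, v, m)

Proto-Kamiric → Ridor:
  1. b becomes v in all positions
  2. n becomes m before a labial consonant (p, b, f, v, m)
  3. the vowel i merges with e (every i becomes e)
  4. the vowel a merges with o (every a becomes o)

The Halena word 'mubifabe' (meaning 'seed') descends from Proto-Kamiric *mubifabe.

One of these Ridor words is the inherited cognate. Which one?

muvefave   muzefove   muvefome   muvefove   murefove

muvefove

Ridor: start from *mubifabe.
  rule 1 (unconditioned shift): mubifabe → muvifave
  rule 2: no change — muvifave
  rule 3 (vowel merger): muvifave → muvefave
  rule 4 (vowel merger): muvefave → muvefove
  ⇒ Ridor muvefove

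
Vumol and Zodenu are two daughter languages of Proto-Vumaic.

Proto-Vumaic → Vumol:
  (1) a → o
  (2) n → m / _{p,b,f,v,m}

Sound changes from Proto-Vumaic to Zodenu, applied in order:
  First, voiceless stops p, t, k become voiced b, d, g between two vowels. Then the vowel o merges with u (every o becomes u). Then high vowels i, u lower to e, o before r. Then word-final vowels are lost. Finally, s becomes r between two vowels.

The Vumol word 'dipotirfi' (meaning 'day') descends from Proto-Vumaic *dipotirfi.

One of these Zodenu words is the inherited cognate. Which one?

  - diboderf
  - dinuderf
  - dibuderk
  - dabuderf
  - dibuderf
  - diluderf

dibuderf

Zodenu: start from *dipotirfi.
  rule 1 (intervocalic voicing): dipotirfi → dibodirfi
  rule 2 (vowel merger): dibodirfi → dibudirfi
  rule 3 (pre-rhotic lowering): dibudirfi → dibuderfi
  rule 4 (apocope): dibuderfi → dibuderf
  rule 5: no change — dibuderf
  ⇒ Zodenu dibuderf
Only 'dibuderf' matches the regular Zodenu development of *dipotirfi.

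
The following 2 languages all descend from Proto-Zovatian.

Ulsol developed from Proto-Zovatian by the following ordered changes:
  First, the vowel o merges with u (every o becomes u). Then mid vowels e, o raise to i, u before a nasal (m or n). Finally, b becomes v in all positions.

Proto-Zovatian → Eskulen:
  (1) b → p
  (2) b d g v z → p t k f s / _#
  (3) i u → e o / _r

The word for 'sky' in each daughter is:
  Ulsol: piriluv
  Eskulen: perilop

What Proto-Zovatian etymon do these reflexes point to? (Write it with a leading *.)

*pirilob

Position 7: Ulsol has v, Eskulen has p. Taking the neighbouring segments as reconstructed: Ulsol v could go back to *b or *v; Eskulen p could go back to *p or *b — the one source consistent with every daughter is *b.
Position 2: Ulsol has i, Eskulen has e. Taking the neighbouring segments as reconstructed: Ulsol i can only go back to *i; Eskulen e could go back to *e or *i — the one source consistent with every daughter is *i.
Position 6: Ulsol has u, Eskulen has o. Taking the neighbouring segments as reconstructed: Ulsol u could go back to *o or *u; Eskulen o can only go back to *o — the one source consistent with every daughter is *o.
This points to *pirilob. Verify forward in each daughter:
Ulsol: *pirilob
  pirilob → pirilub   [vowel merger]
  pirilub (rule 2 does not apply)
  pirilub → piriluv   [unconditioned shift]
  giving Ulsol piriluv.
Eskulen: *pirilob > pirilop > perilop  (by unconditioned shift, pre-rhotic lowering)
Only *pirilob yields all of Ulsol piriluv, Eskulen perilop.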